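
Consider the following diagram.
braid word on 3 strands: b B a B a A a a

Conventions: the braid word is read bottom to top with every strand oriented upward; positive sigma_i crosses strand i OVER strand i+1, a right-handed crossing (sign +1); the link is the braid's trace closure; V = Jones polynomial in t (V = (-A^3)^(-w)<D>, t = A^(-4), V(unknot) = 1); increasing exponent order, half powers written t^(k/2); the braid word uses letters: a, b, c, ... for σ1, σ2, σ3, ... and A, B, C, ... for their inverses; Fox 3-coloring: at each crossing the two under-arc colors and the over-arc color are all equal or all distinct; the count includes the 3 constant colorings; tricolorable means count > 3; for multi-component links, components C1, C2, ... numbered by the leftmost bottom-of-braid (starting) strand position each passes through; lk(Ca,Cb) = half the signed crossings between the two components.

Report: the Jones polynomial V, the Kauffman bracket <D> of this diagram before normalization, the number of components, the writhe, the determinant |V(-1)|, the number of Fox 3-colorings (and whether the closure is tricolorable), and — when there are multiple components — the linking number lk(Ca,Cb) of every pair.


V(t) = t + t^3 - t^4
bracket: -A^-10 + A^-6 + A^2, w = +2
1 component, writhe +2, over 8 crossings
det 3, colorings 9 of 3^8 — tricolorable
observation: det 3 = |V(-1)|; divisible by 3, so tricolorable


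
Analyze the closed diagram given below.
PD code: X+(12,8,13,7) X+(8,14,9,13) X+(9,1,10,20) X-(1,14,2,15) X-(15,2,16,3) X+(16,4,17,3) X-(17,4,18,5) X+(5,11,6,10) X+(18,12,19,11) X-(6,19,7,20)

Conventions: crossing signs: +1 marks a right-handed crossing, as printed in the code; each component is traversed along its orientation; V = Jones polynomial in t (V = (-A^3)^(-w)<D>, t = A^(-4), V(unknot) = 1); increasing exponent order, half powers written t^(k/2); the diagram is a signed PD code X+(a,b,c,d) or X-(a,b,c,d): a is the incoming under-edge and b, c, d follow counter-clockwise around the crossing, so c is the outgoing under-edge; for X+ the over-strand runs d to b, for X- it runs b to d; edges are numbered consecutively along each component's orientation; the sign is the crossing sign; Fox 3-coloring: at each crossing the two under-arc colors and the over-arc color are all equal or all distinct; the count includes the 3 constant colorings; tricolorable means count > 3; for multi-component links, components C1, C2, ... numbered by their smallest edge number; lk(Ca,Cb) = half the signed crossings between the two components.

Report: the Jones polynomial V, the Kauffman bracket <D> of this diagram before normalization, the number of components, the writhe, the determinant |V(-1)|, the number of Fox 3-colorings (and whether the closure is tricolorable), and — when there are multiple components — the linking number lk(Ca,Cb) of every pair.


Jones polynomial: V(t) = -t^-1 + 2 - t + 2t^2 - t^3 + t^4 - t^5
<D> = -A^-14 + A^-10 - A^-6 + 2A^-2 - A^2 + 2A^6 - A^10; writhe +2
components 1, writhe +2 (10 crossings)
3-colorings: 9 of 3^10, det 9 — tricolorable
note: w = +2 (over 10 crossings) is diagram-only; (-A^3)^(-2) removes it from V


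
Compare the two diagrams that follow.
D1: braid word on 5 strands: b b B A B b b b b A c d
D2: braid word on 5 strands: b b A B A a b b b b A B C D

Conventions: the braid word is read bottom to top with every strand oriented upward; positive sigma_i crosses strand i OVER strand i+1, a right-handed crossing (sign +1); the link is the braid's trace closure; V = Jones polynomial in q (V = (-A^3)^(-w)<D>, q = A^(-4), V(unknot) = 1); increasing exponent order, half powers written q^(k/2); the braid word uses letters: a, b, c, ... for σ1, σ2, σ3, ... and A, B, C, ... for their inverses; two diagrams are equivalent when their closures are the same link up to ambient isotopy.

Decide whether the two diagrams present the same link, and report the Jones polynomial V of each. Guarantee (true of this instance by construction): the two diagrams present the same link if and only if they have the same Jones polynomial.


equivalent: yes
D1 (bracket A^-8 - 2A^-4 + 2 - 2A^4 + 2A^8 - A^12 + A^16; 12 crossings at w = +4): V = q^-1 - 1 + 2q - 2q^2 + 2q^3 - 2q^4 + q^5
V(D2) = q^-1 - 1 + 2q - 2q^2 + 2q^3 - 2q^4 + q^5  (w 0, c 14, <D> = A^-20 - 2A^-16 + 2A^-12 - 2A^-8 + 2A^-4 - 1 + A^4)
key observation: one V(q) for all 2 diagrams — one class (guaranteed)


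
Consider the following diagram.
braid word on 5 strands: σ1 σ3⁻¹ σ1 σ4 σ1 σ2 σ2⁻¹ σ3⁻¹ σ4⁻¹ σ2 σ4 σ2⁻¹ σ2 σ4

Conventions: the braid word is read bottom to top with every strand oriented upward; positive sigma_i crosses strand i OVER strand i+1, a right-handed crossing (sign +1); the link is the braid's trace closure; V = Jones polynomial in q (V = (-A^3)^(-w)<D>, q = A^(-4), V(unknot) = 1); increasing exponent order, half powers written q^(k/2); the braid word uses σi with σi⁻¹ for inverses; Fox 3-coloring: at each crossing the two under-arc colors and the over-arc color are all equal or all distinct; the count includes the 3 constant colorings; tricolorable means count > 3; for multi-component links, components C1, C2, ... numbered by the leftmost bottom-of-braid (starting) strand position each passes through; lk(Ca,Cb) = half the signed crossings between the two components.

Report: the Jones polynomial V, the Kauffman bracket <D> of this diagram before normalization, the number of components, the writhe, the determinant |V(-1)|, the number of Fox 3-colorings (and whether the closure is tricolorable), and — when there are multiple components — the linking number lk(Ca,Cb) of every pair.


V(q) = q^-1 - 1 + 2q - 3q^2 + 3q^3 - 2q^4 + 2q^5 - q^6
bracket: -A^-12 + 2A^-8 - 2A^-4 + 3 - 3A^4 + 2A^8 - A^12 + A^16, w = +4
1 component, writhe +4, over 14 crossings
det 15, colorings 9 of 3^14 — tricolorable
observation: w = +4 (over 14 crossings) is diagram-only; (-A^3)^(-4) removes it from V


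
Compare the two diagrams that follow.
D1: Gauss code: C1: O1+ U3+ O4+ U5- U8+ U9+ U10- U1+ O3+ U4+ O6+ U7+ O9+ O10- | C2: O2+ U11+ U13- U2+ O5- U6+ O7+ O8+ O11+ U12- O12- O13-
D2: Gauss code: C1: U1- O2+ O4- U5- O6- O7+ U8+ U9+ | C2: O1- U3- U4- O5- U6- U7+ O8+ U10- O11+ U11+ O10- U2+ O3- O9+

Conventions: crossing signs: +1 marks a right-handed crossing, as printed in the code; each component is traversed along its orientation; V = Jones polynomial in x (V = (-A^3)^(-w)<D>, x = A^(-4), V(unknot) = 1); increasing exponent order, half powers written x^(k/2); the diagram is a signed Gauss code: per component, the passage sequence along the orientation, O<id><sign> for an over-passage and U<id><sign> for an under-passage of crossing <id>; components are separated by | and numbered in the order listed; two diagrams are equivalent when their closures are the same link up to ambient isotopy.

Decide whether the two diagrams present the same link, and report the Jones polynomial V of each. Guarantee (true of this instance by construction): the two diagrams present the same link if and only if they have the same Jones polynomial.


equivalent: no
V(D1) = -x^(3/2) - 2x^(7/2) + x^(9/2) - x^(11/2) + x^(13/2)  (w +5, c 13, <D> = -A^-11 + A^-7 - A^-3 + 2A + A^9)
V(D2) = -x^(-1/2) - x^(1/2)  (w -1, c 11, <D> = A^-5 + A^-1)
why: 2 classes among 2 diagrams; unequal V(x) rules out equality


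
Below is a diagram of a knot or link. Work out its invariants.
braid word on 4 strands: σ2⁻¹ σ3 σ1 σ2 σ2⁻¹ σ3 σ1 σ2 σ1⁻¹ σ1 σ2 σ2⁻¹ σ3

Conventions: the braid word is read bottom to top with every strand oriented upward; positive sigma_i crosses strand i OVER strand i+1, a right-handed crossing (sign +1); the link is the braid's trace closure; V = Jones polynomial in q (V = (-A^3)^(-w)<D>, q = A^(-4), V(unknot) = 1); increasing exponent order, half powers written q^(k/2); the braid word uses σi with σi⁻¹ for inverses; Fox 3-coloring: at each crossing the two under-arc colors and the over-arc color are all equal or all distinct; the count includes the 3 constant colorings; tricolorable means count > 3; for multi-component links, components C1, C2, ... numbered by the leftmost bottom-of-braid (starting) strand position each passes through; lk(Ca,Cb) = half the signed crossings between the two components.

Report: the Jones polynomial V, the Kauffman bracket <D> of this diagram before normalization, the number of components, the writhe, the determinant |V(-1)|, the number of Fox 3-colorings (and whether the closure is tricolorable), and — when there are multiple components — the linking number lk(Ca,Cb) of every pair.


V(q) = q + 2q^3 + q^5
bracket: -A^-5 - 2A^3 - A^11, w = +5
3 components, writhe +5, over 13 crossings
lk(C1,C2) = 0
linking number lk(C1,C3) = +1
lk(C2,C3): +1
det 4, colorings 3 of 3^13 — not tricolorable
observation: w = +5 (over 13 crossings) is diagram-only; (-A^3)^(-5) removes it from V


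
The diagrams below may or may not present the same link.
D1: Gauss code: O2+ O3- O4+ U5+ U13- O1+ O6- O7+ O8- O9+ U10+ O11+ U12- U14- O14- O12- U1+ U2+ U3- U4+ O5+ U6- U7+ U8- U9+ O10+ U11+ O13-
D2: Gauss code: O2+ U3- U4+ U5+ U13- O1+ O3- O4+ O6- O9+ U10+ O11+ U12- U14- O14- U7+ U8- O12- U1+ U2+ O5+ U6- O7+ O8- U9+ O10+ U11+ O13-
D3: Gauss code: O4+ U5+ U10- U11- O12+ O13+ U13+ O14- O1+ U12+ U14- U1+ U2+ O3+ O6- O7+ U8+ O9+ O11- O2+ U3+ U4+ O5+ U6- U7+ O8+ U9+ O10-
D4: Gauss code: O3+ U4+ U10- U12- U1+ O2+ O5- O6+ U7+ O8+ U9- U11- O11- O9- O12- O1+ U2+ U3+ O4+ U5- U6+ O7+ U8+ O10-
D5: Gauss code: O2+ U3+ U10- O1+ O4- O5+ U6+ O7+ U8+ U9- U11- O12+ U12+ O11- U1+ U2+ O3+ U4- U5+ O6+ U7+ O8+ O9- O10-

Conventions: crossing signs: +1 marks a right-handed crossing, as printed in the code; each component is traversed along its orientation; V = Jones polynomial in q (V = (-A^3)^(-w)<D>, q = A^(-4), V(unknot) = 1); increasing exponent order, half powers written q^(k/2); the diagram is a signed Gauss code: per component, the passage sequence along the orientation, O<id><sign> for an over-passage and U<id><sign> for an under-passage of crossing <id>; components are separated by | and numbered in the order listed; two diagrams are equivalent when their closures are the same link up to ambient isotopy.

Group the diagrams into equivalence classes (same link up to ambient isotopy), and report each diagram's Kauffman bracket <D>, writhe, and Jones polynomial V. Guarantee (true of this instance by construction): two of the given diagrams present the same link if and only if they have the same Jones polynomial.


equivalence classes: {D1, D2, D3, D4, D5}
D1 (bracket -A^-18 + A^-14 - A^-10 + 2A^-6 - A^-2 + A^2; 14 crossings at w = +2): V = q - q^2 + 2q^3 - q^4 + q^5 - q^6
V(D2) = q - q^2 + 2q^3 - q^4 + q^5 - q^6  (w +2, c 14, <D> = -A^-18 + A^-14 - A^-10 + 2A^-6 - A^-2 + A^2)
V(D3) = q - q^2 + 2q^3 - q^4 + q^5 - q^6  [14 crossings, <D> = -A^-6 + A^-2 - A^2 + 2A^6 - A^10 + A^14, w = +6]
V(D4) = q - q^2 + 2q^3 - q^4 + q^5 - q^6  (w +2, c 12, <D> = -A^-18 + A^-14 - A^-10 + 2A^-6 - A^-2 + A^2)
V(D5) = q - q^2 + 2q^3 - q^4 + q^5 - q^6  [12 crossings, <D> = -A^-12 + A^-8 - A^-4 + 2 - A^4 + A^8, w = +4]
observation: all 5 diagrams share one V(q), hence one class


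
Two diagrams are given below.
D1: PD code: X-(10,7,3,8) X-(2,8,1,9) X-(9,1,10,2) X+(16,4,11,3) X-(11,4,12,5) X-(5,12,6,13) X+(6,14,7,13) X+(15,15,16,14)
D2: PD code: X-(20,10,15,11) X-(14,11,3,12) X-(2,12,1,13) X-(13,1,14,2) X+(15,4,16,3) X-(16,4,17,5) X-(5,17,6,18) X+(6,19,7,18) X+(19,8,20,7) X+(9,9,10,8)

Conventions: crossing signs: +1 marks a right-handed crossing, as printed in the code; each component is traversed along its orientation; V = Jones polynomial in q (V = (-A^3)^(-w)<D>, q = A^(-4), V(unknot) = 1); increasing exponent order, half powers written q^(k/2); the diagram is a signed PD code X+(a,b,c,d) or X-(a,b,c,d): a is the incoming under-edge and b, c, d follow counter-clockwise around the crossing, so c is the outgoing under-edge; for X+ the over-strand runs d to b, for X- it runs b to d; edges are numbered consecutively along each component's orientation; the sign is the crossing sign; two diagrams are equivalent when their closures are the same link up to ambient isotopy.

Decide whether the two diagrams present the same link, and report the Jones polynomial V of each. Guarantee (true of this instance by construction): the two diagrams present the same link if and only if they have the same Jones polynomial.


equivalent: yes
V(D1) = q^-3 + q^-2 + q^-1 + 1  (w -2, c 8, <D> = A^-6 + A^-2 + A^2 + A^6)
V(D2) = q^-3 + q^-2 + q^-1 + 1  (w -2, c 10, <D> = A^-6 + A^-2 + A^2 + A^6)
why: one V(q) for all 2 diagrams — one class (guaranteed)


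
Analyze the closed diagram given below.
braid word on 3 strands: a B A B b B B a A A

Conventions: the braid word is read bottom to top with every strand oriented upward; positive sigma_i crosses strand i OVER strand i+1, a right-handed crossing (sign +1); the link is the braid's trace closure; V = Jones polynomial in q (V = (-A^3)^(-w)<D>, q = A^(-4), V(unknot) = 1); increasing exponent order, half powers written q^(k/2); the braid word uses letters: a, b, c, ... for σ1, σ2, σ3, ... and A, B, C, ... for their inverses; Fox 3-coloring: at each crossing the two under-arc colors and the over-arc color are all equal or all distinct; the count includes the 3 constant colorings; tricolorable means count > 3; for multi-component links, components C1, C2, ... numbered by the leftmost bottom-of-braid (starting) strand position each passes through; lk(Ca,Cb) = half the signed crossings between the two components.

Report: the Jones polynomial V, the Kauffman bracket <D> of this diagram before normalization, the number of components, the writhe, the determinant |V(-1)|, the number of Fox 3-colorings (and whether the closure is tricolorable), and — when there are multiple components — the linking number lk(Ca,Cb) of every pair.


V = -q^-4 + q^-3 + q^-1
<D> = A^-8 + 1 - A^4 (w = -4)
1 component over 10 crossings, w = -4
9 Fox colorings among 3^10, |V(-1)| = 3: tricolorable
why: V spans 3 powers of q: at least 3 crossings in any diagram


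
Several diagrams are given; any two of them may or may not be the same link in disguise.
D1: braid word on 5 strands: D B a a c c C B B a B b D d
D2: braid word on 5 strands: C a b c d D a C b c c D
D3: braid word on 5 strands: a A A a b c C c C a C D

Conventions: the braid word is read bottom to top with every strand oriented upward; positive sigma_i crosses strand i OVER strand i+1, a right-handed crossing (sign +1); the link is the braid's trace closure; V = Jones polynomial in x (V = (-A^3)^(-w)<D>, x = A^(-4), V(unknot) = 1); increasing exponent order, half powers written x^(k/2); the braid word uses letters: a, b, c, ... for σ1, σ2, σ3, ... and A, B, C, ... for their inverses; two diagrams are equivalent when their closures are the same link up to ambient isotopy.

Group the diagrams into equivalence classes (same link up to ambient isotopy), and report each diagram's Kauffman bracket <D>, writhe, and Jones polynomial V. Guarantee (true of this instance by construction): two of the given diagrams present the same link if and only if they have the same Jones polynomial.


equivalence classes: {D1} | {D2} | {D3}
D1 (bracket -A^-12 + 2A^-8 - 2A^-4 + 3 - 2A^4 + 2A^8 - A^12; 14 crossings at w = 0): V = -x^-3 + 2x^-2 - 2x^-1 + 3 - 2x + 2x^2 - x^3
V(D2) = x + x^3 - x^4  (w +4, c 12, <D> = -A^-4 + 1 + A^8)
V(D3) = 1  (w 0, c 12, <D> = 1)
observation: comparing 3 Jones polynomials yields 3 groups


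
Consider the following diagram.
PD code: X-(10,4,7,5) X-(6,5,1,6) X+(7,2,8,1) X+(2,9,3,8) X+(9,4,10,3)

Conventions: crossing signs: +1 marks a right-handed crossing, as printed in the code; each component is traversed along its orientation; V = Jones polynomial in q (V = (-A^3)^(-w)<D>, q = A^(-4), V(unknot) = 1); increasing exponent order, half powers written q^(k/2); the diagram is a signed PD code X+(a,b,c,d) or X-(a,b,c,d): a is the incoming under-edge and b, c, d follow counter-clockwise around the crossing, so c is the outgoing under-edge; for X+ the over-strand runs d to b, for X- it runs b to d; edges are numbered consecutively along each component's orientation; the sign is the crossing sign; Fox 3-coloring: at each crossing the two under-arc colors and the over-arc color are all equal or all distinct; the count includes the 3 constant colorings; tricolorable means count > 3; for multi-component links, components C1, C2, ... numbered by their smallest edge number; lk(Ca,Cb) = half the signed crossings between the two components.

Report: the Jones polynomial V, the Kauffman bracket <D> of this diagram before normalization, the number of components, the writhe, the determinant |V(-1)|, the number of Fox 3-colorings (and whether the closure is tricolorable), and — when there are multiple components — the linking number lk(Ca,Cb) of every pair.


Jones polynomial: V(q) = -q^(1/2) - q^(5/2)
<D> = A^-7 + A; writhe +1
components 2, writhe +1 (5 crossings)
linking number lk(C1,C2) = +1
3-colorings: 3 of 3^5, det 2 — not tricolorable
note: the 1 component pair carries total linking +1


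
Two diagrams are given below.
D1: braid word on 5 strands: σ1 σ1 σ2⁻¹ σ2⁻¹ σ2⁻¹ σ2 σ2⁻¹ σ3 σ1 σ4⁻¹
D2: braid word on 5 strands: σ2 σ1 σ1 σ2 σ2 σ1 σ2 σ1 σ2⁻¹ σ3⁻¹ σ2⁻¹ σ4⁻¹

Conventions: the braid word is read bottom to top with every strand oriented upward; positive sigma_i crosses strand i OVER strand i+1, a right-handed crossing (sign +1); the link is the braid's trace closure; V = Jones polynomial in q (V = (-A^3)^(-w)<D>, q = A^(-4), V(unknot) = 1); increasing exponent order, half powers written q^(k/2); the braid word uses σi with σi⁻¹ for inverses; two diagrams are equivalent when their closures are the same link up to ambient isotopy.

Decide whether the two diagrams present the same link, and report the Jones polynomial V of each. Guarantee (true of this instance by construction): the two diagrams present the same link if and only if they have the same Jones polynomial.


same link: no
V(D1) = -q^-3 + q^-2 - q^-1 + 3 - q + q^2 - q^3  [10 crossings, <D> = -A^-12 + A^-8 - A^-4 + 3 - A^4 + A^8 - A^12, w = 0]
V(D2) = q^2 + 2q^4 - 2q^5 + q^6 - 2q^7 + q^8  (w +4, c 12, <D> = A^-20 - 2A^-16 + A^-12 - 2A^-8 + 2A^-4 + A^4)
note: V(q) takes 2 values over 2 diagrams, fixing the grouping


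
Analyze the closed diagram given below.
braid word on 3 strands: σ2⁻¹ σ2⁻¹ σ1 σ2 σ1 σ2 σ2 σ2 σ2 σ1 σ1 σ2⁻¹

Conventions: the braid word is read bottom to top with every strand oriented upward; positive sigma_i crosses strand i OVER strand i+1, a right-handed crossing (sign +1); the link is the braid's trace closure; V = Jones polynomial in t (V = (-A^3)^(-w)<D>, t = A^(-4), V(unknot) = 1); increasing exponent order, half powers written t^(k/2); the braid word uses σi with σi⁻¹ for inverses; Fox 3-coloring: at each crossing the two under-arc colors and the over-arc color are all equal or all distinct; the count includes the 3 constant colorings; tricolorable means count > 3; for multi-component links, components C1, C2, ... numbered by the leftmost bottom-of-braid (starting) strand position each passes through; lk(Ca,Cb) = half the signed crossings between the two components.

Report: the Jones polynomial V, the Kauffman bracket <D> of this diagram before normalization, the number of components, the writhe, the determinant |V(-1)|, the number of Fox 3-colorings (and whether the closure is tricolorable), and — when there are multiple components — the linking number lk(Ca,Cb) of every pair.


V(t) = 2t^2 - 2t^3 + 4t^4 - 5t^5 + 5t^6 - 5t^7 + 3t^8 - 2t^9 + t^10
bracket: A^-22 - 2A^-18 + 3A^-14 - 5A^-10 + 5A^-6 - 5A^-2 + 4A^2 - 2A^6 + 2A^10, w = +6
1 component, writhe +6, over 12 crossings
det 29, colorings 3 of 3^12 — not tricolorable
observation: V spans 8 powers of t: at least 8 crossings in any diagram


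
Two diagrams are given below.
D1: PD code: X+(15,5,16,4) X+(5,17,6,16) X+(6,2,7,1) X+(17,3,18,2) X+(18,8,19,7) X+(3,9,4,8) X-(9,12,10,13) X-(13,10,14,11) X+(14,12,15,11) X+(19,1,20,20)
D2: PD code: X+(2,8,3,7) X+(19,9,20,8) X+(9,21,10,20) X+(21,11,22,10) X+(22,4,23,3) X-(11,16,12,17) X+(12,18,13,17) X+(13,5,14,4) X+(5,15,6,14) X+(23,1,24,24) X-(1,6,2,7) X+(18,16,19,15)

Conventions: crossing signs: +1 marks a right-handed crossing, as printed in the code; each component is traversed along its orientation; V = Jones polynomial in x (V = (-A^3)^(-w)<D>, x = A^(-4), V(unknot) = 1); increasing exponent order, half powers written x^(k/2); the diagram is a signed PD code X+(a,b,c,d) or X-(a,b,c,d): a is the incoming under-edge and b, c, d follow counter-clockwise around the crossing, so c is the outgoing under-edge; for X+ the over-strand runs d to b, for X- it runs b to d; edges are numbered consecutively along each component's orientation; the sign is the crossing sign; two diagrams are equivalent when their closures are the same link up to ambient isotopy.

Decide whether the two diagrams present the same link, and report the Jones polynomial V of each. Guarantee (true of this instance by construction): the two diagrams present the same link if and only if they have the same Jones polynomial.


same link: yes
V(D1) = x^2 + x^4 - x^5 + x^6 - x^7  [10 crossings, <D> = -A^-10 + A^-6 - A^-2 + A^2 + A^10, w = +6]
D2 (bracket -A^-4 + 1 - A^4 + A^8 + A^16; 12 crossings at w = +8): V = x^2 + x^4 - x^5 + x^6 - x^7
note: all 2 diagrams share one V(x), hence one class


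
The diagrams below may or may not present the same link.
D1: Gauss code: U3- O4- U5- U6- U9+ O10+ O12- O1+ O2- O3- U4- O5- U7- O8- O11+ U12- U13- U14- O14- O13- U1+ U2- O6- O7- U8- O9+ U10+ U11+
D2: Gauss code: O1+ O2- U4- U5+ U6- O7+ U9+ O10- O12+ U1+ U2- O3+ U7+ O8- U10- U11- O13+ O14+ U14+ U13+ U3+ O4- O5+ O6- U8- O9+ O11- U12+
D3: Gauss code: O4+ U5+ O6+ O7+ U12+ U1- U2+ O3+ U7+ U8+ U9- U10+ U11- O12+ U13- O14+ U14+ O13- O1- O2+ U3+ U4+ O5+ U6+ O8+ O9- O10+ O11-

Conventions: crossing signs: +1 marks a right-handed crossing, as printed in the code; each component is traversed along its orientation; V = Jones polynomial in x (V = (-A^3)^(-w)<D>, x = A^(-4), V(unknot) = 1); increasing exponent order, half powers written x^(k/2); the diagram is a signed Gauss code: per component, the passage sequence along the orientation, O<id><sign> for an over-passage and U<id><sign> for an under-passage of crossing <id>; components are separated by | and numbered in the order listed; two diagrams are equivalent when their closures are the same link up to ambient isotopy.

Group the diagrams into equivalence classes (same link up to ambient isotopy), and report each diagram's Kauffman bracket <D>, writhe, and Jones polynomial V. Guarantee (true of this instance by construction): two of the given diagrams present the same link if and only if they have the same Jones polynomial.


equivalence classes: {D1} | {D2} | {D3}
D1 (bracket A^-14 - A^-10 + 2A^-6 - A^-2 + A^2 - A^6; 14 crossings at w = -6): V = -x^-6 + x^-5 - x^-4 + 2x^-3 - x^-2 + x^-1
V(D2) = -x^-3 + 2x^-2 - 2x^-1 + 3 - 2x + 2x^2 - x^3  (w +2, c 14, <D> = -A^-6 + 2A^-2 - 2A^2 + 3A^6 - 2A^10 + 2A^14 - A^18)
D3 (bracket A^-14 - 2A^-10 + A^-6 - 2A^-2 + 2A^2 + A^10; 14 crossings at w = +6): V = x^2 + 2x^4 - 2x^5 + x^6 - 2x^7 + x^8
key observation: V(x) takes 3 values over 3 diagrams, fixing the grouping


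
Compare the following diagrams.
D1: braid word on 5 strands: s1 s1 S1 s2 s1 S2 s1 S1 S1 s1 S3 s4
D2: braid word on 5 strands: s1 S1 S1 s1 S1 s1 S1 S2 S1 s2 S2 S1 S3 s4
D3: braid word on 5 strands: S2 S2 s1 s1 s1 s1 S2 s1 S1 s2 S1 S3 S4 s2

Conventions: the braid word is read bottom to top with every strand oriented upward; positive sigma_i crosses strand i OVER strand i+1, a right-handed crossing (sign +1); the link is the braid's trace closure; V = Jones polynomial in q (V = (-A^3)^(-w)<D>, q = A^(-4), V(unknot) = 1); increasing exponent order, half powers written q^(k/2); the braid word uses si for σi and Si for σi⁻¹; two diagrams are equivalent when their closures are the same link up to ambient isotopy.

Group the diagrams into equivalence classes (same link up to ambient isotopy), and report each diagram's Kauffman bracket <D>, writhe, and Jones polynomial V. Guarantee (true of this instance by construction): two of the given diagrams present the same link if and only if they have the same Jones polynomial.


grouping into links: {D1} | {D2} | {D3}
V(D1) = 1  (w +2, c 12, <D> = A^6)
D2 (bracket A^-8 + 1 - A^4; 14 crossings at w = -4): V = -q^-4 + q^-3 + q^-1
V(D3) = q + q^3 - q^4  [14 crossings, <D> = -A^-16 + A^-12 + A^-4, w = 0]
why: 3 classes among 3 diagrams; unequal V(q) rules out equality


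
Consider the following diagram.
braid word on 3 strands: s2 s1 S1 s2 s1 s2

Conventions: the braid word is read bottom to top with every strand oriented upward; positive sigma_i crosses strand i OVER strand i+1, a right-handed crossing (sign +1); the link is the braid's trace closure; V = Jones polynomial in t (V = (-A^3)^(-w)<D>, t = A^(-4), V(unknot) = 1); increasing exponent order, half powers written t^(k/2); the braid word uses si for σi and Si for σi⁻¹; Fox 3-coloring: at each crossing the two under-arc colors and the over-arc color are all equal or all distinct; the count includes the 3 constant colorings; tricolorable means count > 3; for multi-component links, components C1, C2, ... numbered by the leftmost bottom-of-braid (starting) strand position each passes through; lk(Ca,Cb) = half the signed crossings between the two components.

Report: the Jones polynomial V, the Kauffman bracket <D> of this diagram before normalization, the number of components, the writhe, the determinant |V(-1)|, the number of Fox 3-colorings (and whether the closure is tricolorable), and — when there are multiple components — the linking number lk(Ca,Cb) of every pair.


Jones polynomial: V(t) = t + t^3 - t^4
<D> = -A^-4 + 1 + A^8; writhe +4
components 1, writhe +4 (6 crossings)
3-colorings: 9 of 3^6, det 3 — tricolorable
note: the span of V is 3, forcing >= 3 crossings in any diagram


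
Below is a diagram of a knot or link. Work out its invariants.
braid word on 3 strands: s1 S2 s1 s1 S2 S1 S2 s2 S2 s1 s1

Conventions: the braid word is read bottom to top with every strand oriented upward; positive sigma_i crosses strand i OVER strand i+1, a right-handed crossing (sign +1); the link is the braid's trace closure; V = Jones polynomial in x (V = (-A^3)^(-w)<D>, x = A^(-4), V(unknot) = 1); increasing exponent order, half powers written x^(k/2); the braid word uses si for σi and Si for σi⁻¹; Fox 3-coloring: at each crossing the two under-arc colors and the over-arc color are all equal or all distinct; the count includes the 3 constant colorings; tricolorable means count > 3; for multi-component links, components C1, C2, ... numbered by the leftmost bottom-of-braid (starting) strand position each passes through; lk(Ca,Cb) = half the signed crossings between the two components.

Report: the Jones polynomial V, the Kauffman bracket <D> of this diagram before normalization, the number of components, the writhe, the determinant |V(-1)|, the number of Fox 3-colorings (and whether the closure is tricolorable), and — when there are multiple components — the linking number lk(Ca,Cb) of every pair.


Jones polynomial: V(x) = -x^(-3/2) + x^(-1/2) - 2x^(1/2) + x^(3/2) - 2x^(5/2) + x^(7/2)
<D> = -A^-11 + 2A^-7 - A^-3 + 2A - A^5 + A^9; writhe +1
components 2, writhe +1 (11 crossings)
linking number lk(C1,C2) = 0
3-colorings: 3 of 3^11, det 8 — not tricolorable
note: det 8 = |V(-1)|; not divisible by 3, so not tricolorable


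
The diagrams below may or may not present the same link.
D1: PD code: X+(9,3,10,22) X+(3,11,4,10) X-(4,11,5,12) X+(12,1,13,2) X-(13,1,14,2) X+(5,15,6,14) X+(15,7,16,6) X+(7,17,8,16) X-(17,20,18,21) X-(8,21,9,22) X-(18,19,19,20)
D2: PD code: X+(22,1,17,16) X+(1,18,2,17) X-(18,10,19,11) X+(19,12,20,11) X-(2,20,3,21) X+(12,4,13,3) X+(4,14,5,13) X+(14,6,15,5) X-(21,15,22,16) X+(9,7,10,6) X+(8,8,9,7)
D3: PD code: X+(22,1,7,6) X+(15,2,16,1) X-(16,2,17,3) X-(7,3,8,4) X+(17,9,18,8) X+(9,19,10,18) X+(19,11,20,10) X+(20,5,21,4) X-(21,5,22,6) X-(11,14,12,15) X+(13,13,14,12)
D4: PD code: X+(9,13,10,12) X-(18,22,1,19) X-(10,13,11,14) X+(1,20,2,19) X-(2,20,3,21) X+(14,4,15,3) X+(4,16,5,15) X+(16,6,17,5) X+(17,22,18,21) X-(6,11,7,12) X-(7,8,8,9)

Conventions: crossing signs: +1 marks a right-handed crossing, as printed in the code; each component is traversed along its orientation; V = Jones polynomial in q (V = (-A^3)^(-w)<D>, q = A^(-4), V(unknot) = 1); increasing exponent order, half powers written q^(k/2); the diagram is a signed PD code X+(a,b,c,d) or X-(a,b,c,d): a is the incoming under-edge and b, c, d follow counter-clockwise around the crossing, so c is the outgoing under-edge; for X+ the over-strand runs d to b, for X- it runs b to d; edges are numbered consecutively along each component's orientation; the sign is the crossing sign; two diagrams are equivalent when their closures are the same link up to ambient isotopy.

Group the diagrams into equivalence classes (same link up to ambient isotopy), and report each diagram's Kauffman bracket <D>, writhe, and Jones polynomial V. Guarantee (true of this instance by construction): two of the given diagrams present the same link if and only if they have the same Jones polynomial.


classes: {D1, D2, D3, D4}
V(D1) = -q^(1/2) - q^(3/2) - q^(5/2) + q^(9/2)  [11 crossings, <D> = -A^-15 + A^-7 + A^-3 + A, w = +1]
D2 (bracket -A^-3 + A^5 + A^9 + A^13; 11 crossings at w = +5): V = -q^(1/2) - q^(3/2) - q^(5/2) + q^(9/2)
V(D3) = -q^(1/2) - q^(3/2) - q^(5/2) + q^(9/2)  (w +3, c 11, <D> = -A^-9 + A^-1 + A^3 + A^7)
V(D4) = -q^(1/2) - q^(3/2) - q^(5/2) + q^(9/2)  (w +1, c 11, <D> = -A^-15 + A^-7 + A^-3 + A)
note: all 4 diagrams share one V(q), hence one class


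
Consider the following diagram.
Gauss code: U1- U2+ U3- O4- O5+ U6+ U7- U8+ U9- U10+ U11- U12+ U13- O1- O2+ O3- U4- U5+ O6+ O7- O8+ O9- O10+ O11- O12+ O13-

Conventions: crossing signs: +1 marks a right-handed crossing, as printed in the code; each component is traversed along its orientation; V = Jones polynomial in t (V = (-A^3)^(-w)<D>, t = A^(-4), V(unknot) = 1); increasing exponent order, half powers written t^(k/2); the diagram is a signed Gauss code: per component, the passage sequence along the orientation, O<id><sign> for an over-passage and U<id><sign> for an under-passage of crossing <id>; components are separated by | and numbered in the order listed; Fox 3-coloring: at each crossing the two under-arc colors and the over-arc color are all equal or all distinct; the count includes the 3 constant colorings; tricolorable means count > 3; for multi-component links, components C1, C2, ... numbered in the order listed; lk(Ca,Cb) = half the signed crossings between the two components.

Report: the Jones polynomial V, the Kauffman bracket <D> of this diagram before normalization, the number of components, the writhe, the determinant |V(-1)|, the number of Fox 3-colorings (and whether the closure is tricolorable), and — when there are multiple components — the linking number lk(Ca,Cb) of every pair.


V = 1
<D> = -A^-3 (w = -1)
1 component over 13 crossings, w = -1
3 Fox colorings among 3^13, |V(-1)| = 1: not tricolorable
why: w = -1 shifts under R1 moves; the (-A^3)^(1) factor cancels that in V


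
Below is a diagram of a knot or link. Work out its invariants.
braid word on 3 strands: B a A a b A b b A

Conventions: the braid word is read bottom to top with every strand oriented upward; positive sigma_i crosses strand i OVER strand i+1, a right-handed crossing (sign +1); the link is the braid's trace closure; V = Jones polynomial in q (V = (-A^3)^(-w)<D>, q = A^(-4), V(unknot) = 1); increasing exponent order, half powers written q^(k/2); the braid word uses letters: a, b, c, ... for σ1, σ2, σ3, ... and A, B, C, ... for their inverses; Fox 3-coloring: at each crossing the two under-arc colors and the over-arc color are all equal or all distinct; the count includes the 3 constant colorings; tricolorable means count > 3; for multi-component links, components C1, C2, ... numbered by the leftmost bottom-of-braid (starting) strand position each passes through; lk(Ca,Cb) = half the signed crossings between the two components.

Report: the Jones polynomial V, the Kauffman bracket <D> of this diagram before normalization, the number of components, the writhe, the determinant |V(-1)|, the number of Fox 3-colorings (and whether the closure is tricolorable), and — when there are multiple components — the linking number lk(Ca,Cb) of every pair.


Jones polynomial: V(q) = -q^(-3/2) - 2q^(1/2) + q^(3/2) - q^(5/2) + q^(7/2)
<D> = -A^-11 + A^-7 - A^-3 + 2A + A^9; writhe +1
components 2, writhe +1 (9 crossings)
linking number lk(C1,C2) = -1
3-colorings: 9 of 3^9, det 6 — tricolorable
note: the word shrinks to σ2⁻¹ σ1 σ2 σ1⁻¹ σ2 σ2 σ1⁻¹ after cancelling


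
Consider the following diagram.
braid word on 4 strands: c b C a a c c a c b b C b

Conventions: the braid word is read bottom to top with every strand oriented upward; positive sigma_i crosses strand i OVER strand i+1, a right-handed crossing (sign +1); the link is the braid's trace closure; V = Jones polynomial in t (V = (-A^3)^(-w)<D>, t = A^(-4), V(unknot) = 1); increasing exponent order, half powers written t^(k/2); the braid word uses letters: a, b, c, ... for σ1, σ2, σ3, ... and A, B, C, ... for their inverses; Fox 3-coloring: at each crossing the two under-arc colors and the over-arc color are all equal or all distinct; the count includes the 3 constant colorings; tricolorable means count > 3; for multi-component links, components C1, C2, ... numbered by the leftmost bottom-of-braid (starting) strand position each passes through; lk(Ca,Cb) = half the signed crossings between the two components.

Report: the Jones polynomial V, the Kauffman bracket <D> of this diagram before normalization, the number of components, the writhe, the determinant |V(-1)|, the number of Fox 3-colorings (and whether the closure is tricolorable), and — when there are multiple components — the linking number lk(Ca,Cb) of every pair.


Jones polynomial: V(t) = t^3 + 3t^5 - 3t^6 + 3t^7 - 6t^8 + 4t^9 - 3t^10 + 3t^11 - t^12
<D> = A^-21 - 3A^-17 + 3A^-13 - 4A^-9 + 6A^-5 - 3A^-1 + 3A^3 - 3A^7 - A^15; writhe +9
components 1, writhe +9 (13 crossings)
3-colorings: 81 of 3^13, det 27 — tricolorable
note: w = +9 (over 13 crossings) is diagram-only; (-A^3)^(-9) removes it from V


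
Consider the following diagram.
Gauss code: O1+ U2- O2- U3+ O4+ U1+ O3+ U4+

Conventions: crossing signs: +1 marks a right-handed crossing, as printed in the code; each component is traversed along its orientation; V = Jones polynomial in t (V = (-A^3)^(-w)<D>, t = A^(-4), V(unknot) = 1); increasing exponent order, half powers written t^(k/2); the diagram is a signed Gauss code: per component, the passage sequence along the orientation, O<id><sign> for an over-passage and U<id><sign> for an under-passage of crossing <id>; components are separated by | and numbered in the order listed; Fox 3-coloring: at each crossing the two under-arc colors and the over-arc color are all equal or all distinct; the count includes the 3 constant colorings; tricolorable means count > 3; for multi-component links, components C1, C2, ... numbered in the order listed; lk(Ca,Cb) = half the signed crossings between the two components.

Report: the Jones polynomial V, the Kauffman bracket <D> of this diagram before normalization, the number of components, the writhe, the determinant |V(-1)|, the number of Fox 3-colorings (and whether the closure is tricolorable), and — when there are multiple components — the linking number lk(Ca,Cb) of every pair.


V(t) = t + t^3 - t^4
bracket: -A^-10 + A^-6 + A^2, w = +2
1 component, writhe +2, over 4 crossings
det 3, colorings 9 of 3^4 — tricolorable
observation: the span of V is 3, forcing >= 3 crossings in any diagram


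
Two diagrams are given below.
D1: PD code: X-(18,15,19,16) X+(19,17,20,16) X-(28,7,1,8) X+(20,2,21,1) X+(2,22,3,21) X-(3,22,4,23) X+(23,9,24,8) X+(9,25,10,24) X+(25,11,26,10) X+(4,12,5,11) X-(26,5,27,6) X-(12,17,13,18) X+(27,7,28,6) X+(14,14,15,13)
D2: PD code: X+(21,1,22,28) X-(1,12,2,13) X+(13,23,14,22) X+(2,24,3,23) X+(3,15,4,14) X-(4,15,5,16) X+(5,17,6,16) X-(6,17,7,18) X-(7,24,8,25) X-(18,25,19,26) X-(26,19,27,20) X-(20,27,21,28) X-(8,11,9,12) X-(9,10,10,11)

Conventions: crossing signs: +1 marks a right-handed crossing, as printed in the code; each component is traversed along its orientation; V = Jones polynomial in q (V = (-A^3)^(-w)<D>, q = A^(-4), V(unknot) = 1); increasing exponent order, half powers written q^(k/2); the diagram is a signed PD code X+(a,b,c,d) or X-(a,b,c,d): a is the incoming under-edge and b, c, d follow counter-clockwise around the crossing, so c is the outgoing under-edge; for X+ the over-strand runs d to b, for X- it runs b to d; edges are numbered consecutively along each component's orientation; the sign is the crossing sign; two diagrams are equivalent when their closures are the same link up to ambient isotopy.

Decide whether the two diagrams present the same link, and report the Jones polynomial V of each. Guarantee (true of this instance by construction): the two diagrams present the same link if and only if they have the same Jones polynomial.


equivalent: no
D1 (bracket -A^-12 + A^-8 - A^-4 + 2 - A^4 + A^8; 14 crossings at w = +4): V = q - q^2 + 2q^3 - q^4 + q^5 - q^6
D2 (bracket A^-12; 14 crossings at w = -4): V = 1
key observation: V(q) takes 2 values over 2 diagrams, fixing the grouping


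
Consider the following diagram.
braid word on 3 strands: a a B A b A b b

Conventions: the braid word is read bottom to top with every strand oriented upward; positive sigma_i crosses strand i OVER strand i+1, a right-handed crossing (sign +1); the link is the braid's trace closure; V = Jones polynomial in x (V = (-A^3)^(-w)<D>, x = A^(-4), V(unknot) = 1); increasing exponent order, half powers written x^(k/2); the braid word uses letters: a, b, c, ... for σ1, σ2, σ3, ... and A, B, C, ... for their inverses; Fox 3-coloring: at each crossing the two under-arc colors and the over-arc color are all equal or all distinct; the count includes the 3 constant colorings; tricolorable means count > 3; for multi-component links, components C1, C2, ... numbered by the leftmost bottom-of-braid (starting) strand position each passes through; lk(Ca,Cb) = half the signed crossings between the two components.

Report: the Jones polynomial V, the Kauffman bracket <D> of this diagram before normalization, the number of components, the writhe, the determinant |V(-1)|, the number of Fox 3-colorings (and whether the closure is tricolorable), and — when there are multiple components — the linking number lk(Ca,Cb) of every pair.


V(x) = x^-1 - 1 + 2x - 2x^2 + 2x^3 - 2x^4 + x^5
bracket: A^-14 - 2A^-10 + 2A^-6 - 2A^-2 + 2A^2 - A^6 + A^10, w = +2
1 component, writhe +2, over 8 crossings
det 11, colorings 3 of 3^8 — not tricolorable
observation: w = +2 shifts under R1 moves; the (-A^3)^(-2) factor cancels that in V


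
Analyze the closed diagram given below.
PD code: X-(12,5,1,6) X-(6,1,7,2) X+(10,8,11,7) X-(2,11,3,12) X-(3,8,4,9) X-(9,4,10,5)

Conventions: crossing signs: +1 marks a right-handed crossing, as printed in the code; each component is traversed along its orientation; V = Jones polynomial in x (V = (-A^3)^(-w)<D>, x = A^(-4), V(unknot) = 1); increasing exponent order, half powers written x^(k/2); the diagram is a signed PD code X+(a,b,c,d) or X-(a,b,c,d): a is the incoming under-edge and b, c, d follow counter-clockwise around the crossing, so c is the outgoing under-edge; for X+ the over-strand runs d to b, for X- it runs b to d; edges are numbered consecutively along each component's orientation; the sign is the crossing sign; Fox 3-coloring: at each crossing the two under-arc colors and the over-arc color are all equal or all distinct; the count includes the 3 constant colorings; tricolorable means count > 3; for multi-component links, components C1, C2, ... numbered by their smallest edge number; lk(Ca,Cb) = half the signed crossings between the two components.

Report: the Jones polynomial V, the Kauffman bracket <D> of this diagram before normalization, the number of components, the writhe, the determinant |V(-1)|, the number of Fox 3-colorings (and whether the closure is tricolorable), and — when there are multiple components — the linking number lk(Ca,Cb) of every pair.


V(x) = -x^-6 + x^-5 - x^-4 + 2x^-3 - x^-2 + x^-1
bracket: A^-8 - A^-4 + 2 - A^4 + A^8 - A^12, w = -4
1 component, writhe -4, over 6 crossings
det 7, colorings 3 of 3^6 — not tricolorable
observation: |V(-1)| = 7: so not tricolorable, since 3 does not divide 7
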